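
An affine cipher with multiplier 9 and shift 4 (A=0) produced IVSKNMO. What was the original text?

MZQSBYE

The inverse of 9 mod 26 is 3, since 9·3=27≡1. Apply D(y)=3·(y−4) mod 26:
I(8): 3·(8−4)=12 → M
V(21): 3·(21−4)=51≡25 → Z
S(18): 3·(18−4)=42≡16 → Q
K(10): 3·(10−4)=18 → S
N(13): 3·(13−4)=27≡1 → B
M(12): 3·(12−4)=24 → Y
O(14): 3·(14−4)=30≡4 → E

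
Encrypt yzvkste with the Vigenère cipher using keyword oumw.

Repeat the key across the message: oumwoum
y(24)+o(14): 38≡12 → m
z(25)+u(20): 45≡19 → t
v(21)+m(12): 33≡7 → h
k(10)+w(22): 32≡6 → g
s(18)+o(14): 32≡6 → g
t(19)+u(20): 39≡13 → n
e(4)+m(12): 16 → q

mthggnq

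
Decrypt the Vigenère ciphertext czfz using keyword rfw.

Repeat the key across the ciphertext: rfwr
c(2)−r(17): -15≡11 → l
z(25)−f(5): 20 → u
f(5)−w(22): -17≡9 → j
z(25)−r(17): 8 → i

luji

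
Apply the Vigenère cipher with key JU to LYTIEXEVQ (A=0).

USCCNRNPZ

Repeat the key across the message: JUJUJUJUJ
L(11)+J(9): 20 → U
Y(24)+U(20): 44≡18 → S
T(19)+J(9): 28≡2 → C
I(8)+U(20): 28≡2 → C
E(4)+J(9): 13 → N
X(23)+U(20): 43≡17 → R
E(4)+J(9): 13 → N
V(21)+U(20): 41≡15 → P
Q(16)+J(9): 25 → Z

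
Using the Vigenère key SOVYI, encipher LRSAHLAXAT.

Repeat the key across the message: SOVYISOVYI
L(11)+S(18): 29≡3 → D
R(17)+O(14): 31≡5 → F
S(18)+V(21): 39≡13 → N
A(0)+Y(24): 24 → Y
H(7)+I(8): 15 → P
L(11)+S(18): 29≡3 → D
A(0)+O(14): 14 → O
X(23)+V(21): 44≡18 → S
A(0)+Y(24): 24 → Y
T(19)+I(8): 27≡1 → B

DFNYPDOSYB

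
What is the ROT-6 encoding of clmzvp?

irsfbv

c(2): 2+6=8 → i
l(11): 11+6=17 → r
m(12): 12+6=18 → s
z(25): 25+6=31≡5 → f
v(21): 21+6=27≡1 → b
p(15): 15+6=21 → v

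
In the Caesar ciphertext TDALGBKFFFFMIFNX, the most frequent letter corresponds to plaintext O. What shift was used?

17

The most frequent ciphertext letter is F (appears 5 times).
F is position 5; O is position 14.
Shift = -9≡17.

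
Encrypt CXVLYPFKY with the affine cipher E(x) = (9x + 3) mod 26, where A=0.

VCKYLIWPL

C(2): 9·2+3=21 → V
X(23): 9·23+3=210≡2 → C
V(21): 9·21+3=192≡10 → K
L(11): 9·11+3=102≡24 → Y
Y(24): 9·24+3=219≡11 → L
P(15): 9·15+3=138≡8 → I
F(5): 9·5+3=48≡22 → W
K(10): 9·10+3=93≡15 → P
Y(24): 9·24+3=219≡11 → L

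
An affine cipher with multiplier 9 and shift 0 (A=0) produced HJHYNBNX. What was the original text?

VBVUNDNR

The inverse of 9 mod 26 is 3, since 9·3=27≡1. Apply D(y)=3·(y−0) mod 26:
H(7): 3·(7−0)=21 → V
J(9): 3·(9−0)=27≡1 → B
H(7): 3·(7−0)=21 → V
Y(24): 3·(24−0)=72≡20 → U
N(13): 3·(13−0)=39≡13 → N
B(1): 3·(1−0)=3 → D
N(13): 3·(13−0)=39≡13 → N
X(23): 3·(23−0)=69≡17 → R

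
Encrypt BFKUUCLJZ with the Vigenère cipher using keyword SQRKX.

Repeat the key across the message: SQRKXSQRK
B(1)+S(18): 19 → T
F(5)+Q(16): 21 → V
K(10)+R(17): 27≡1 → B
U(20)+K(10): 30≡4 → E
U(20)+X(23): 43≡17 → R
C(2)+S(18): 20 → U
L(11)+Q(16): 27≡1 → B
J(9)+R(17): 26≡0 → A
Z(25)+K(10): 35≡9 → J

TVBERUBAJ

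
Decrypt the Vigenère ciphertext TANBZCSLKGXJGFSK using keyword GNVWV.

Repeat the key across the ciphertext: GNVWVGNVWVGNVWVG
T(19)−G(6): 13 → N
A(0)−N(13): -13≡13 → N
N(13)−V(21): -8≡18 → S
B(1)−W(22): -21≡5 → F
Z(25)−V(21): 4 → E
C(2)−G(6): -4≡22 → W
S(18)−N(13): 5 → F
L(11)−V(21): -10≡16 → Q
K(10)−W(22): -12≡14 → O
G(6)−V(21): -15≡11 → L
X(23)−G(6): 17 → R
J(9)−N(13): -4≡22 → W
G(6)−V(21): -15≡11 → L
F(5)−W(22): -17≡9 → J
S(18)−V(21): -3≡23 → X
K(10)−G(6): 4 → E

NNSFEWFQOLRWLJXE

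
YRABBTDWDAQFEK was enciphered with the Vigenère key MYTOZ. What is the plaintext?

MTHNCHFDPBEHLW

Repeat the key across the ciphertext: MYTOZMYTOZMYTO
Y(24)−M(12): 12 → M
R(17)−Y(24): -7≡19 → T
A(0)−T(19): -19≡7 → H
B(1)−O(14): -13≡13 → N
B(1)−Z(25): -24≡2 → C
T(19)−M(12): 7 → H
D(3)−Y(24): -21≡5 → F
W(22)−T(19): 3 → D
D(3)−O(14): -11≡15 → P
A(0)−Z(25): -25≡1 → B
Q(16)−M(12): 4 → E
F(5)−Y(24): -19≡7 → H
E(4)−T(19): -15≡11 → L
K(10)−O(14): -4≡22 → W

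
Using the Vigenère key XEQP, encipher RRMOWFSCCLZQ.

OVCDTJIRZPPF

Repeat the key across the message: XEQPXEQPXEQP
R(17)+X(23): 40≡14 → O
R(17)+E(4): 21 → V
M(12)+Q(16): 28≡2 → C
O(14)+P(15): 29≡3 → D
W(22)+X(23): 45≡19 → T
F(5)+E(4): 9 → J
S(18)+Q(16): 34≡8 → I
C(2)+P(15): 17 → R
C(2)+X(23): 25 → Z
L(11)+E(4): 15 → P
Z(25)+Q(16): 41≡15 → P
Q(16)+P(15): 31≡5 → F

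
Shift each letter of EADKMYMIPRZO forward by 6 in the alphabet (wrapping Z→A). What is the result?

KGJQSESOVXFU

E(4): 4+6=10 → K
A(0): 0+6=6 → G
D(3): 3+6=9 → J
K(10): 10+6=16 → Q
M(12): 12+6=18 → S
Y(24): 24+6=30≡4 → E
M(12): 12+6=18 → S
I(8): 8+6=14 → O
P(15): 15+6=21 → V
R(17): 17+6=23 → X
Z(25): 25+6=31≡5 → F
O(14): 14+6=20 → U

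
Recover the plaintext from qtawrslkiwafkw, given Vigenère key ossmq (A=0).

cbikbetswgmnsk

Repeat the key across the ciphertext: ossmqossmqossm
q(16)−o(14): 2 → c
t(19)−s(18): 1 → b
a(0)−s(18): -18≡8 → i
w(22)−m(12): 10 → k
r(17)−q(16): 1 → b
s(18)−o(14): 4 → e
l(11)−s(18): -7≡19 → t
k(10)−s(18): -8≡18 → s
i(8)−m(12): -4≡22 → w
w(22)−q(16): 6 → g
a(0)−o(14): -14≡12 → m
f(5)−s(18): -13≡13 → n
k(10)−s(18): -8≡18 → s
w(22)−m(12): 10 → k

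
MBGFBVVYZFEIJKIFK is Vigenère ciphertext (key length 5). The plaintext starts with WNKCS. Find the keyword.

Subtract each crib letter from the matching ciphertext letter (mod 26):
M(12)−W(22)=-10≡16 → Q
B(1)−N(13)=-12≡14 → O
G(6)−K(10)=-4≡22 → W
F(5)−C(2)=3 → D
B(1)−S(18)=-17≡9 → J

QOWDJ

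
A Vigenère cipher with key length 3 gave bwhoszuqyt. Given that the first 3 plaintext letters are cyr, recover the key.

zyq

Subtract each crib letter from the matching ciphertext letter (mod 26):
b(1)−c(2)=-1≡25 → z
w(22)−y(24)=-2≡24 → y
h(7)−r(17)=-10≡16 → q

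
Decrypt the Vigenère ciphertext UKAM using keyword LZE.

Repeat the key across the ciphertext: LZEL
U(20)−L(11): 9 → J
K(10)−Z(25): -15≡11 → L
A(0)−E(4): -4≡22 → W
M(12)−L(11): 1 → B

JLWB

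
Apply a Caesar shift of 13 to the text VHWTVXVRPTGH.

V(21): 21+13=34≡8 → I
H(7): 7+13=20 → U
W(22): 22+13=35≡9 → J
T(19): 19+13=32≡6 → G
V(21): 21+13=34≡8 → I
X(23): 23+13=36≡10 → K
V(21): 21+13=34≡8 → I
R(17): 17+13=30≡4 → E
P(15): 15+13=28≡2 → C
T(19): 19+13=32≡6 → G
G(6): 6+13=19 → T
H(7): 7+13=20 → U

IUJGIKIECGTU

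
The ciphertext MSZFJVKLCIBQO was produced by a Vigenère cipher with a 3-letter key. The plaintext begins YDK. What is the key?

Subtract each crib letter from the matching ciphertext letter (mod 26):
M(12)−Y(24)=-12≡14 → O
S(18)−D(3)=15 → P
Z(25)−K(10)=15 → P

OPP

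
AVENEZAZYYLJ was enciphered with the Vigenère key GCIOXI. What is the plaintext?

UTWZHRUXQKOB

Repeat the key across the ciphertext: GCIOXIGCIOXI
A(0)−G(6): -6≡20 → U
V(21)−C(2): 19 → T
E(4)−I(8): -4≡22 → W
N(13)−O(14): -1≡25 → Z
E(4)−X(23): -19≡7 → H
Z(25)−I(8): 17 → R
A(0)−G(6): -6≡20 → U
Z(25)−C(2): 23 → X
Y(24)−I(8): 16 → Q
Y(24)−O(14): 10 → K
L(11)−X(23): -12≡14 → O
J(9)−I(8): 1 → B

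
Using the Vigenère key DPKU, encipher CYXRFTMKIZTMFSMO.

FNHLIIWELODGIHWI

Repeat the key across the message: DPKUDPKUDPKUDPKU
C(2)+D(3): 5 → F
Y(24)+P(15): 39≡13 → N
X(23)+K(10): 33≡7 → H
R(17)+U(20): 37≡11 → L
F(5)+D(3): 8 → I
T(19)+P(15): 34≡8 → I
M(12)+K(10): 22 → W
K(10)+U(20): 30≡4 → E
I(8)+D(3): 11 → L
Z(25)+P(15): 40≡14 → O
T(19)+K(10): 29≡3 → D
M(12)+U(20): 32≡6 → G
F(5)+D(3): 8 → I
S(18)+P(15): 33≡7 → H
M(12)+K(10): 22 → W
O(14)+U(20): 34≡8 → I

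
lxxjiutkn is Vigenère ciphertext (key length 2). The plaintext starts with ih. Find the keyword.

dq

Subtract each crib letter from the matching ciphertext letter (mod 26):
l(11)−i(8)=3 → d
x(23)−h(7)=16 → q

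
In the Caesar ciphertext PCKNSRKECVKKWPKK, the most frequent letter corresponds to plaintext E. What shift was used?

6

The most frequent ciphertext letter is K (appears 6 times).
K is position 10; E is position 4.
Shift = 6.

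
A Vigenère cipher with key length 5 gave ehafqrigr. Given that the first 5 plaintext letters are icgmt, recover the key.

Subtract each crib letter from the matching ciphertext letter (mod 26):
e(4)−i(8)=-4≡22 → w
h(7)−c(2)=5 → f
a(0)−g(6)=-6≡20 → u
f(5)−m(12)=-7≡19 → t
q(16)−t(19)=-3≡23 → x

wfutx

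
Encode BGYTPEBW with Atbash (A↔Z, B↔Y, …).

B(1) → Y(24)
G(6) → T(19)
Y(24) → B(1)
T(19) → G(6)
P(15) → K(10)
E(4) → V(21)
B(1) → Y(24)
W(22) → D(3)

YTBGKVYD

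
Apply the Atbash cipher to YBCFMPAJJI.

BYXUNKZQQR

Y(24) → B(1)
B(1) → Y(24)
C(2) → X(23)
F(5) → U(20)
M(12) → N(13)
P(15) → K(10)
A(0) → Z(25)
J(9) → Q(16)
J(9) → Q(16)
I(8) → R(17)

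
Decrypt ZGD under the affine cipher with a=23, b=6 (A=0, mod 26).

The inverse of 23 mod 26 is 17, since 23·17=391≡1. Apply D(y)=17·(y−6) mod 26:
Z(25): 17·(25−6)=323≡11 → L
G(6): 17·(6−6)=0 → A
D(3): 17·(3−6)=-51≡1 → B

LAB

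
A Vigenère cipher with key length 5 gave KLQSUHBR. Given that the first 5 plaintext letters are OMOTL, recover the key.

Subtract each crib letter from the matching ciphertext letter (mod 26):
K(10)−O(14)=-4≡22 → W
L(11)−M(12)=-1≡25 → Z
Q(16)−O(14)=2 → C
S(18)−T(19)=-1≡25 → Z
U(20)−L(11)=9 → J

WZCZJ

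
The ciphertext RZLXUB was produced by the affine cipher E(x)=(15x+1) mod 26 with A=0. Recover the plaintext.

IMSYDA

The inverse of 15 mod 26 is 7, since 15·7=105≡1. Apply D(y)=7·(y−1) mod 26:
R(17): 7·(17−1)=112≡8 → I
Z(25): 7·(25−1)=168≡12 → M
L(11): 7·(11−1)=70≡18 → S
X(23): 7·(23−1)=154≡24 → Y
U(20): 7·(20−1)=133≡3 → D
B(1): 7·(1−1)=0 → A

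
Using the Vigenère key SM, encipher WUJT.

Repeat the key across the message: SMSM
W(22)+S(18): 40≡14 → O
U(20)+M(12): 32≡6 → G
J(9)+S(18): 27≡1 → B
T(19)+M(12): 31≡5 → F

OGBF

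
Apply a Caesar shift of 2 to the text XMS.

ZOU

X(23): 23+2=25 → Z
M(12): 12+2=14 → O
S(18): 18+2=20 → U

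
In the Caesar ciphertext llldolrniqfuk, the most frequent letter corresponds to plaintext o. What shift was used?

The most frequent ciphertext letter is l (appears 4 times).
l is position 11; o is position 14.
Shift = -3≡23.

23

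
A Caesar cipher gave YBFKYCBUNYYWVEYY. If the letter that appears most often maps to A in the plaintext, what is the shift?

The most frequent ciphertext letter is Y (appears 6 times).
Y is position 24; A is position 0.
Shift = 24.

24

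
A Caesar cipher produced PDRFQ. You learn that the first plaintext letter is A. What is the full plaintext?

From the crib: P(15)−A(0)=15, so the shift is 15.
Subtract 15 from each ciphertext letter:
P(15): 15−15=0 → A
D(3): 3−15=-12≡14 → O
R(17): 17−15=2 → C
F(5): 5−15=-10≡16 → Q
Q(16): 16−15=1 → B

AOCQB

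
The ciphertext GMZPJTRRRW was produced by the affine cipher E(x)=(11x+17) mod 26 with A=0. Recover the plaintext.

ZJWOEMAAAR

The inverse of 11 mod 26 is 19, since 11·19=209≡1. Apply D(y)=19·(y−17) mod 26:
G(6): 19·(6−17)=-209≡25 → Z
M(12): 19·(12−17)=-95≡9 → J
Z(25): 19·(25−17)=152≡22 → W
P(15): 19·(15−17)=-38≡14 → O
J(9): 19·(9−17)=-152≡4 → E
T(19): 19·(19−17)=38≡12 → M
R(17): 19·(17−17)=0 → A
R(17): 19·(17−17)=0 → A
R(17): 19·(17−17)=0 → A
W(22): 19·(22−17)=95≡17 → R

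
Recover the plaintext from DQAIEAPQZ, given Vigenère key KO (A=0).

Repeat the key across the ciphertext: KOKOKOKOK
D(3)−K(10): -7≡19 → T
Q(16)−O(14): 2 → C
A(0)−K(10): -10≡16 → Q
I(8)−O(14): -6≡20 → U
E(4)−K(10): -6≡20 → U
A(0)−O(14): -14≡12 → M
P(15)−K(10): 5 → F
Q(16)−O(14): 2 → C
Z(25)−K(10): 15 → P

TCQUUMFCP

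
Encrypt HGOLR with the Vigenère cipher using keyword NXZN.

UDNYE

Repeat the key across the message: NXZNN
H(7)+N(13): 20 → U
G(6)+X(23): 29≡3 → D
O(14)+Z(25): 39≡13 → N
L(11)+N(13): 24 → Y
R(17)+N(13): 30≡4 → E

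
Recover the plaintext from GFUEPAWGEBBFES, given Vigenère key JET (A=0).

XBBVLHNCLSXMVO

Repeat the key across the ciphertext: JETJETJETJETJE
G(6)−J(9): -3≡23 → X
F(5)−E(4): 1 → B
U(20)−T(19): 1 → B
E(4)−J(9): -5≡21 → V
P(15)−E(4): 11 → L
A(0)−T(19): -19≡7 → H
W(22)−J(9): 13 → N
G(6)−E(4): 2 → C
E(4)−T(19): -15≡11 → L
B(1)−J(9): -8≡18 → S
B(1)−E(4): -3≡23 → X
F(5)−T(19): -14≡12 → M
E(4)−J(9): -5≡21 → V
S(18)−E(4): 14 → O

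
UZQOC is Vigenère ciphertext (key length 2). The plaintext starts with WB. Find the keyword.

YY

Subtract each crib letter from the matching ciphertext letter (mod 26):
U(20)−W(22)=-2≡24 → Y
Z(25)−B(1)=24 → Y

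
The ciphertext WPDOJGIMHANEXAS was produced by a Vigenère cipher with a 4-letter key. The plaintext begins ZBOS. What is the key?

XOPW

Subtract each crib letter from the matching ciphertext letter (mod 26):
W(22)−Z(25)=-3≡23 → X
P(15)−B(1)=14 → O
D(3)−O(14)=-11≡15 → P
O(14)−S(18)=-4≡22 → W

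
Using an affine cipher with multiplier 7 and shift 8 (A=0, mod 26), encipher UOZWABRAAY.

SCBGIPXIIU

U(20): 7·20+8=148≡18 → S
O(14): 7·14+8=106≡2 → C
Z(25): 7·25+8=183≡1 → B
W(22): 7·22+8=162≡6 → G
A(0): 7·0+8=8 → I
B(1): 7·1+8=15 → P
R(17): 7·17+8=127≡23 → X
A(0): 7·0+8=8 → I
A(0): 7·0+8=8 → I
Y(24): 7·24+8=176≡20 → U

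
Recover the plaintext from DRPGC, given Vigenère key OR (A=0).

Repeat the key across the ciphertext: ORORO
D(3)−O(14): -11≡15 → P
R(17)−R(17): 0 → A
P(15)−O(14): 1 → B
G(6)−R(17): -11≡15 → P
C(2)−O(14): -12≡14 → O

PABPO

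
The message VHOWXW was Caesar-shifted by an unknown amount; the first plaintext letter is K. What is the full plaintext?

KWDLML

From the crib: V(21)−K(10)=11, so the shift is 11.
Subtract 11 from each ciphertext letter:
V(21): 21−11=10 → K
H(7): 7−11=-4≡22 → W
O(14): 14−11=3 → D
W(22): 22−11=11 → L
X(23): 23−11=12 → M
W(22): 22−11=11 → L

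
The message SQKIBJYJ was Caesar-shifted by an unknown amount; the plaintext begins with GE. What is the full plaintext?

GEYWPXMX

From the crib: S(18)−G(6)=12, so the shift is 12.
Subtract 12 from each ciphertext letter:
S(18): 18−12=6 → G
Q(16): 16−12=4 → E
K(10): 10−12=-2≡24 → Y
I(8): 8−12=-4≡22 → W
B(1): 1−12=-11≡15 → P
J(9): 9−12=-3≡23 → X
Y(24): 24−12=12 → M
J(9): 9−12=-3≡23 → X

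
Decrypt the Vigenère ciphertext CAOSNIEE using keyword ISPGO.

UIZMZAMP

Repeat the key across the ciphertext: ISPGOISP
C(2)−I(8): -6≡20 → U
A(0)−S(18): -18≡8 → I
O(14)−P(15): -1≡25 → Z
S(18)−G(6): 12 → M
N(13)−O(14): -1≡25 → Z
I(8)−I(8): 0 → A
E(4)−S(18): -14≡12 → M
E(4)−P(15): -11≡15 → P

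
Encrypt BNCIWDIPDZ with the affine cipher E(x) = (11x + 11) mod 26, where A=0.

WYHVTSVUSA

B(1): 11·1+11=22 → W
N(13): 11·13+11=154≡24 → Y
C(2): 11·2+11=33≡7 → H
I(8): 11·8+11=99≡21 → V
W(22): 11·22+11=253≡19 → T
D(3): 11·3+11=44≡18 → S
I(8): 11·8+11=99≡21 → V
P(15): 11·15+11=176≡20 → U
D(3): 11·3+11=44≡18 → S
Z(25): 11·25+11=286≡0 → A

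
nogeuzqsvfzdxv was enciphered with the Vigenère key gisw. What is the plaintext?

Repeat the key across the ciphertext: giswgiswgiswgi
n(13)−g(6): 7 → h
o(14)−i(8): 6 → g
g(6)−s(18): -12≡14 → o
e(4)−w(22): -18≡8 → i
u(20)−g(6): 14 → o
z(25)−i(8): 17 → r
q(16)−s(18): -2≡24 → y
s(18)−w(22): -4≡22 → w
v(21)−g(6): 15 → p
f(5)−i(8): -3≡23 → x
z(25)−s(18): 7 → h
d(3)−w(22): -19≡7 → h
x(23)−g(6): 17 → r
v(21)−i(8): 13 → n

hgoiorywpxhhrn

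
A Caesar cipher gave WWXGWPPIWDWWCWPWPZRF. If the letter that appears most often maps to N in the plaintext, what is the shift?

9

The most frequent ciphertext letter is W (appears 8 times).
W is position 22; N is position 13.
Shift = 9.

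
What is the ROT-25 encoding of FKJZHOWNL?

EJIYGNVMK

F(5): 5+25=30≡4 → E
K(10): 10+25=35≡9 → J
J(9): 9+25=34≡8 → I
Z(25): 25+25=50≡24 → Y
H(7): 7+25=32≡6 → G
O(14): 14+25=39≡13 → N
W(22): 22+25=47≡21 → V
N(13): 13+25=38≡12 → M
L(11): 11+25=36≡10 → K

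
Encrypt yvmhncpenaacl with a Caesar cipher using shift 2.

axojpergpccen

y(24): 24+2=26≡0 → a
v(21): 21+2=23 → x
m(12): 12+2=14 → o
h(7): 7+2=9 → j
n(13): 13+2=15 → p
c(2): 2+2=4 → e
p(15): 15+2=17 → r
e(4): 4+2=6 → g
n(13): 13+2=15 → p
a(0): 0+2=2 → c
a(0): 0+2=2 → c
c(2): 2+2=4 → e
l(11): 11+2=13 → n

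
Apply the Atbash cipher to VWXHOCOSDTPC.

V(21) → E(4)
W(22) → D(3)
X(23) → C(2)
H(7) → S(18)
O(14) → L(11)
C(2) → X(23)
O(14) → L(11)
S(18) → H(7)
D(3) → W(22)
T(19) → G(6)
P(15) → K(10)
C(2) → X(23)

EDCSLXLHWGKX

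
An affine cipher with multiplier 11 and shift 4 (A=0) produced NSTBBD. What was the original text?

PGZVVH

The inverse of 11 mod 26 is 19, since 11·19=209≡1. Apply D(y)=19·(y−4) mod 26:
N(13): 19·(13−4)=171≡15 → P
S(18): 19·(18−4)=266≡6 → G
T(19): 19·(19−4)=285≡25 → Z
B(1): 19·(1−4)=-57≡21 → V
B(1): 19·(1−4)=-57≡21 → V
D(3): 19·(3−4)=-19≡7 → H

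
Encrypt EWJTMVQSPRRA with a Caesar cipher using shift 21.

E(4): 4+21=25 → Z
W(22): 22+21=43≡17 → R
J(9): 9+21=30≡4 → E
T(19): 19+21=40≡14 → O
M(12): 12+21=33≡7 → H
V(21): 21+21=42≡16 → Q
Q(16): 16+21=37≡11 → L
S(18): 18+21=39≡13 → N
P(15): 15+21=36≡10 → K
R(17): 17+21=38≡12 → M
R(17): 17+21=38≡12 → M
A(0): 0+21=21 → V

ZREOHQLNKMMV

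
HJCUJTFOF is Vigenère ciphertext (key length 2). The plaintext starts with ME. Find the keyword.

VF

Subtract each crib letter from the matching ciphertext letter (mod 26):
H(7)−M(12)=-5≡21 → V
J(9)−E(4)=5 → F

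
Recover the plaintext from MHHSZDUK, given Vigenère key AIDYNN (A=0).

Repeat the key across the ciphertext: AIDYNNAI
M(12)−A(0): 12 → M
H(7)−I(8): -1≡25 → Z
H(7)−D(3): 4 → E
S(18)−Y(24): -6≡20 → U
Z(25)−N(13): 12 → M
D(3)−N(13): -10≡16 → Q
U(20)−A(0): 20 → U
K(10)−I(8): 2 → C

MZEUMQUC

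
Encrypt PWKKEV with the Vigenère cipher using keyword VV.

Repeat the key across the message: VVVVVV
P(15)+V(21): 36≡10 → K
W(22)+V(21): 43≡17 → R
K(10)+V(21): 31≡5 → F
K(10)+V(21): 31≡5 → F
E(4)+V(21): 25 → Z
V(21)+V(21): 42≡16 → Q

KRFFZQ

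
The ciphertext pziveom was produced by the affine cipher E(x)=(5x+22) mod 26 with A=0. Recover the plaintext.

jlsfmoy

The inverse of 5 mod 26 is 21, since 5·21=105≡1. Apply D(y)=21·(y−22) mod 26:
p(15): 21·(15−22)=-147≡9 → j
z(25): 21·(25−22)=63≡11 → l
i(8): 21·(8−22)=-294≡18 → s
v(21): 21·(21−22)=-21≡5 → f
e(4): 21·(4−22)=-378≡12 → m
o(14): 21·(14−22)=-168≡14 → o
m(12): 21·(12−22)=-210≡24 → y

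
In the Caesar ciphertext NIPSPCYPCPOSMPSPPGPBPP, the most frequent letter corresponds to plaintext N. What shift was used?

2

The most frequent ciphertext letter is P (appears 10 times).
P is position 15; N is position 13.
Shift = 2.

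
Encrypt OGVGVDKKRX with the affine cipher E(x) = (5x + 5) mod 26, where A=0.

O(14): 5·14+5=75≡23 → X
G(6): 5·6+5=35≡9 → J
V(21): 5·21+5=110≡6 → G
G(6): 5·6+5=35≡9 → J
V(21): 5·21+5=110≡6 → G
D(3): 5·3+5=20 → U
K(10): 5·10+5=55≡3 → D
K(10): 5·10+5=55≡3 → D
R(17): 5·17+5=90≡12 → M
X(23): 5·23+5=120≡16 → Q

XJGJGUDDMQ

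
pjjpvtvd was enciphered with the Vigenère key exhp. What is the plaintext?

lmcarwoo

Repeat the key across the ciphertext: exhpexhp
p(15)−e(4): 11 → l
j(9)−x(23): -14≡12 → m
j(9)−h(7): 2 → c
p(15)−p(15): 0 → a
v(21)−e(4): 17 → r
t(19)−x(23): -4≡22 → w
v(21)−h(7): 14 → o
d(3)−p(15): -12≡14 → o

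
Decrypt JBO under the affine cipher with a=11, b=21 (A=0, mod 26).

GKX

The inverse of 11 mod 26 is 19, since 11·19=209≡1. Apply D(y)=19·(y−21) mod 26:
J(9): 19·(9−21)=-228≡6 → G
B(1): 19·(1−21)=-380≡10 → K
O(14): 19·(14−21)=-133≡23 → X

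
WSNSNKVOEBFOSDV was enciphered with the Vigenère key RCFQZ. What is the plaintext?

FQICOTTJOCOMNNW

Repeat the key across the ciphertext: RCFQZRCFQZRCFQZ
W(22)−R(17): 5 → F
S(18)−C(2): 16 → Q
N(13)−F(5): 8 → I
S(18)−Q(16): 2 → C
N(13)−Z(25): -12≡14 → O
K(10)−R(17): -7≡19 → T
V(21)−C(2): 19 → T
O(14)−F(5): 9 → J
E(4)−Q(16): -12≡14 → O
B(1)−Z(25): -24≡2 → C
F(5)−R(17): -12≡14 → O
O(14)−C(2): 12 → M
S(18)−F(5): 13 → N
D(3)−Q(16): -13≡13 → N
V(21)−Z(25): -4≡22 → W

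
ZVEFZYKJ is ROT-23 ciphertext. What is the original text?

CYHICBNM

Z(25): 25−23=2 → C
V(21): 21−23=-2≡24 → Y
E(4): 4−23=-19≡7 → H
F(5): 5−23=-18≡8 → I
Z(25): 25−23=2 → C
Y(24): 24−23=1 → B
K(10): 10−23=-13≡13 → N
J(9): 9−23=-14≡12 → M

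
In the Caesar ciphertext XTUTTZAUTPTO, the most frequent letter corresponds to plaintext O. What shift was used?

The most frequent ciphertext letter is T (appears 5 times).
T is position 19; O is position 14.
Shift = 5.

5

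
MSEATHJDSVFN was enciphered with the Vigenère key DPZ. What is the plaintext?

Repeat the key across the ciphertext: DPZDPZDPZDPZ
M(12)−D(3): 9 → J
S(18)−P(15): 3 → D
E(4)−Z(25): -21≡5 → F
A(0)−D(3): -3≡23 → X
T(19)−P(15): 4 → E
H(7)−Z(25): -18≡8 → I
J(9)−D(3): 6 → G
D(3)−P(15): -12≡14 → O
S(18)−Z(25): -7≡19 → T
V(21)−D(3): 18 → S
F(5)−P(15): -10≡16 → Q
N(13)−Z(25): -12≡14 → O

JDFXEIGOTSQO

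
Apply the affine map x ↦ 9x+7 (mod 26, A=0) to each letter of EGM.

E(4): 9·4+7=43≡17 → R
G(6): 9·6+7=61≡9 → J
M(12): 9·12+7=115≡11 → L

RJL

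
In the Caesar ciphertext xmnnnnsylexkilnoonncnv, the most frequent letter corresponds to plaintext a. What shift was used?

The most frequent ciphertext letter is n (appears 8 times).
n is position 13; a is position 0.
Shift = 13.

13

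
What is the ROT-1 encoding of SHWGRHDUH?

S(18): 18+1=19 → T
H(7): 7+1=8 → I
W(22): 22+1=23 → X
G(6): 6+1=7 → H
R(17): 17+1=18 → S
H(7): 7+1=8 → I
D(3): 3+1=4 → E
U(20): 20+1=21 → V
H(7): 7+1=8 → I

TIXHSIEVI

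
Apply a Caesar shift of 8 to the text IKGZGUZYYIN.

QSOHOCHGGQV

I(8): 8+8=16 → Q
K(10): 10+8=18 → S
G(6): 6+8=14 → O
Z(25): 25+8=33≡7 → H
G(6): 6+8=14 → O
U(20): 20+8=28≡2 → C
Z(25): 25+8=33≡7 → H
Y(24): 24+8=32≡6 → G
Y(24): 24+8=32≡6 → G
I(8): 8+8=16 → Q
N(13): 13+8=21 → V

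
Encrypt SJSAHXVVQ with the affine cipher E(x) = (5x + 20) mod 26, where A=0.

S(18): 5·18+20=110≡6 → G
J(9): 5·9+20=65≡13 → N
S(18): 5·18+20=110≡6 → G
A(0): 5·0+20=20 → U
H(7): 5·7+20=55≡3 → D
X(23): 5·23+20=135≡5 → F
V(21): 5·21+20=125≡21 → V
V(21): 5·21+20=125≡21 → V
Q(16): 5·16+20=100≡22 → W

GNGUDFVVW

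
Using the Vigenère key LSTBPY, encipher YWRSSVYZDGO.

Repeat the key across the message: LSTBPYLSTBP
Y(24)+L(11): 35≡9 → J
W(22)+S(18): 40≡14 → O
R(17)+T(19): 36≡10 → K
S(18)+B(1): 19 → T
S(18)+P(15): 33≡7 → H
V(21)+Y(24): 45≡19 → T
Y(24)+L(11): 35≡9 → J
Z(25)+S(18): 43≡17 → R
D(3)+T(19): 22 → W
G(6)+B(1): 7 → H
O(14)+P(15): 29≡3 → D

JOKTHTJRWHD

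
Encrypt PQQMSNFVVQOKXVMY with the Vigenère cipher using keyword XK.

Repeat the key across the message: XKXKXKXKXKXKXKXK
P(15)+X(23): 38≡12 → M
Q(16)+K(10): 26≡0 → A
Q(16)+X(23): 39≡13 → N
M(12)+K(10): 22 → W
S(18)+X(23): 41≡15 → P
N(13)+K(10): 23 → X
F(5)+X(23): 28≡2 → C
V(21)+K(10): 31≡5 → F
V(21)+X(23): 44≡18 → S
Q(16)+K(10): 26≡0 → A
O(14)+X(23): 37≡11 → L
K(10)+K(10): 20 → U
X(23)+X(23): 46≡20 → U
V(21)+K(10): 31≡5 → F
M(12)+X(23): 35≡9 → J
Y(24)+K(10): 34≡8 → I

MANWPXCFSALUUFJI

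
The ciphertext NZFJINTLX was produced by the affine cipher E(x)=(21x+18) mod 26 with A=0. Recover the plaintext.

The inverse of 21 mod 26 is 5, since 21·5=105≡1. Apply D(y)=5·(y−18) mod 26:
N(13): 5·(13−18)=-25≡1 → B
Z(25): 5·(25−18)=35≡9 → J
F(5): 5·(5−18)=-65≡13 → N
J(9): 5·(9−18)=-45≡7 → H
I(8): 5·(8−18)=-50≡2 → C
N(13): 5·(13−18)=-25≡1 → B
T(19): 5·(19−18)=5 → F
L(11): 5·(11−18)=-35≡17 → R
X(23): 5·(23−18)=25 → Z

BJNHCBFRZ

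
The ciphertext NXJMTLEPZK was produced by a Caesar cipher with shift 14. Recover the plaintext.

ZJVYFXQBLW

N(13): 13−14=-1≡25 → Z
X(23): 23−14=9 → J
J(9): 9−14=-5≡21 → V
M(12): 12−14=-2≡24 → Y
T(19): 19−14=5 → F
L(11): 11−14=-3≡23 → X
E(4): 4−14=-10≡16 → Q
P(15): 15−14=1 → B
Z(25): 25−14=11 → L
K(10): 10−14=-4≡22 → W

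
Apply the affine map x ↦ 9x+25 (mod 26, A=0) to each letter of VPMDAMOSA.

V(21): 9·21+25=214≡6 → G
P(15): 9·15+25=160≡4 → E
M(12): 9·12+25=133≡3 → D
D(3): 9·3+25=52≡0 → A
A(0): 9·0+25=25 → Z
M(12): 9·12+25=133≡3 → D
O(14): 9·14+25=151≡21 → V
S(18): 9·18+25=187≡5 → F
A(0): 9·0+25=25 → Z

GEDAZDVFZ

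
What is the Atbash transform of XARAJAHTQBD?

X(23) → C(2)
A(0) → Z(25)
R(17) → I(8)
A(0) → Z(25)
J(9) → Q(16)
A(0) → Z(25)
H(7) → S(18)
T(19) → G(6)
Q(16) → J(9)
B(1) → Y(24)
D(3) → W(22)

CZIZQZSGJYW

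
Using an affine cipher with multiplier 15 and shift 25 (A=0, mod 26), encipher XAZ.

X(23): 15·23+25=370≡6 → G
A(0): 15·0+25=25 → Z
Z(25): 15·25+25=400≡10 → K

GZK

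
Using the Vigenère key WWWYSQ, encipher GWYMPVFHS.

CSUKHLBDO

Repeat the key across the message: WWWYSQWWW
G(6)+W(22): 28≡2 → C
W(22)+W(22): 44≡18 → S
Y(24)+W(22): 46≡20 → U
M(12)+Y(24): 36≡10 → K
P(15)+S(18): 33≡7 → H
V(21)+Q(16): 37≡11 → L
F(5)+W(22): 27≡1 → B
H(7)+W(22): 29≡3 → D
S(18)+W(22): 40≡14 → O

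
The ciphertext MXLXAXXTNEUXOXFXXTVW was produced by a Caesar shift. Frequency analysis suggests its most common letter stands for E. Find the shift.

19

The most frequent ciphertext letter is X (appears 8 times).
X is position 23; E is position 4.
Shift = 19.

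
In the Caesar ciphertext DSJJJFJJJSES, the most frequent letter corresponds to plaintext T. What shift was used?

The most frequent ciphertext letter is J (appears 6 times).
J is position 9; T is position 19.
Shift = -10≡16.

16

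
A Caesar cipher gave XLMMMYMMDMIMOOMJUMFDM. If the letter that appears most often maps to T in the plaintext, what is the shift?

The most frequent ciphertext letter is M (appears 10 times).
M is position 12; T is position 19.
Shift = -7≡19.

19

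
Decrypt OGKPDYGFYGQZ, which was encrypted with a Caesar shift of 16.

O(14): 14−16=-2≡24 → Y
G(6): 6−16=-10≡16 → Q
K(10): 10−16=-6≡20 → U
P(15): 15−16=-1≡25 → Z
D(3): 3−16=-13≡13 → N
Y(24): 24−16=8 → I
G(6): 6−16=-10≡16 → Q
F(5): 5−16=-11≡15 → P
Y(24): 24−16=8 → I
G(6): 6−16=-10≡16 → Q
Q(16): 16−16=0 → A
Z(25): 25−16=9 → J

YQUZNIQPIQAJ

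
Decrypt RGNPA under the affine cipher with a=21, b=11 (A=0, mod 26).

EBKUX

The inverse of 21 mod 26 is 5, since 21·5=105≡1. Apply D(y)=5·(y−11) mod 26:
R(17): 5·(17−11)=30≡4 → E
G(6): 5·(6−11)=-25≡1 → B
N(13): 5·(13−11)=10 → K
P(15): 5·(15−11)=20 → U
A(0): 5·(0−11)=-55≡23 → X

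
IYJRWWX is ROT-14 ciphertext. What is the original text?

I(8): 8−14=-6≡20 → U
Y(24): 24−14=10 → K
J(9): 9−14=-5≡21 → V
R(17): 17−14=3 → D
W(22): 22−14=8 → I
W(22): 22−14=8 → I
X(23): 23−14=9 → J

UKVDIIJ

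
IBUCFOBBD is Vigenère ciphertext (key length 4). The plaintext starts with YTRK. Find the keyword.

Subtract each crib letter from the matching ciphertext letter (mod 26):
I(8)−Y(24)=-16≡10 → K
B(1)−T(19)=-18≡8 → I
U(20)−R(17)=3 → D
C(2)−K(10)=-8≡18 → S

KIDS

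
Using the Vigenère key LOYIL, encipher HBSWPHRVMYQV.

SPQEASFTUJBJ

Repeat the key across the message: LOYILLOYILLO
H(7)+L(11): 18 → S
B(1)+O(14): 15 → P
S(18)+Y(24): 42≡16 → Q
W(22)+I(8): 30≡4 → E
P(15)+L(11): 26≡0 → A
H(7)+L(11): 18 → S
R(17)+O(14): 31≡5 → F
V(21)+Y(24): 45≡19 → T
M(12)+I(8): 20 → U
Y(24)+L(11): 35≡9 → J
Q(16)+L(11): 27≡1 → B
V(21)+O(14): 35≡9 → J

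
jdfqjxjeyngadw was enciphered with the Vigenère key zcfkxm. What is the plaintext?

Repeat the key across the ciphertext: zcfkxmzcfkxmzc
j(9)−z(25): -16≡10 → k
d(3)−c(2): 1 → b
f(5)−f(5): 0 → a
q(16)−k(10): 6 → g
j(9)−x(23): -14≡12 → m
x(23)−m(12): 11 → l
j(9)−z(25): -16≡10 → k
e(4)−c(2): 2 → c
y(24)−f(5): 19 → t
n(13)−k(10): 3 → d
g(6)−x(23): -17≡9 → j
a(0)−m(12): -12≡14 → o
d(3)−z(25): -22≡4 → e
w(22)−c(2): 20 → u

kbagmlkctdjoeu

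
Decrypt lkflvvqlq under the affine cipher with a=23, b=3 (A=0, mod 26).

The inverse of 23 mod 26 is 17, since 23·17=391≡1. Apply D(y)=17·(y−3) mod 26:
l(11): 17·(11−3)=136≡6 → g
k(10): 17·(10−3)=119≡15 → p
f(5): 17·(5−3)=34≡8 → i
l(11): 17·(11−3)=136≡6 → g
v(21): 17·(21−3)=306≡20 → u
v(21): 17·(21−3)=306≡20 → u
q(16): 17·(16−3)=221≡13 → n
l(11): 17·(11−3)=136≡6 → g
q(16): 17·(16−3)=221≡13 → n

gpiguungn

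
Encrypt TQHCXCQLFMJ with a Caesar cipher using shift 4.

XULGBGUPJQN

T(19): 19+4=23 → X
Q(16): 16+4=20 → U
H(7): 7+4=11 → L
C(2): 2+4=6 → G
X(23): 23+4=27≡1 → B
C(2): 2+4=6 → G
Q(16): 16+4=20 → U
L(11): 11+4=15 → P
F(5): 5+4=9 → J
M(12): 12+4=16 → Q
J(9): 9+4=13 → N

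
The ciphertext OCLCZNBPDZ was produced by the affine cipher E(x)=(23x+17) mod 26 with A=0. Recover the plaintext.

The inverse of 23 mod 26 is 17, since 23·17=391≡1. Apply D(y)=17·(y−17) mod 26:
O(14): 17·(14−17)=-51≡1 → B
C(2): 17·(2−17)=-255≡5 → F
L(11): 17·(11−17)=-102≡2 → C
C(2): 17·(2−17)=-255≡5 → F
Z(25): 17·(25−17)=136≡6 → G
N(13): 17·(13−17)=-68≡10 → K
B(1): 17·(1−17)=-272≡14 → O
P(15): 17·(15−17)=-34≡18 → S
D(3): 17·(3−17)=-238≡22 → W
Z(25): 17·(25−17)=136≡6 → G

BFCFGKOSWG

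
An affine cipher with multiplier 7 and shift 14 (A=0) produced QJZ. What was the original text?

EDJ

The inverse of 7 mod 26 is 15, since 7·15=105≡1. Apply D(y)=15·(y−14) mod 26:
Q(16): 15·(16−14)=30≡4 → E
J(9): 15·(9−14)=-75≡3 → D
Z(25): 15·(25−14)=165≡9 → J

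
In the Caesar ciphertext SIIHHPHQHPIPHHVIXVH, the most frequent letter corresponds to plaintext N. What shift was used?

20

The most frequent ciphertext letter is H (appears 7 times).
H is position 7; N is position 13.
Shift = -6≡20.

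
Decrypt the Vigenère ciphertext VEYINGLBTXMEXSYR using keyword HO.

OQRUGSENMJFQQERD

Repeat the key across the ciphertext: HOHOHOHOHOHOHOHO
V(21)−H(7): 14 → O
E(4)−O(14): -10≡16 → Q
Y(24)−H(7): 17 → R
I(8)−O(14): -6≡20 → U
N(13)−H(7): 6 → G
G(6)−O(14): -8≡18 → S
L(11)−H(7): 4 → E
B(1)−O(14): -13≡13 → N
T(19)−H(7): 12 → M
X(23)−O(14): 9 → J
M(12)−H(7): 5 → F
E(4)−O(14): -10≡16 → Q
X(23)−H(7): 16 → Q
S(18)−O(14): 4 → E
Y(24)−H(7): 17 → R
R(17)−O(14): 3 → D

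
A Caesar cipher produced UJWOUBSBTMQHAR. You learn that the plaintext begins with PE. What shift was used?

From the crib: U(20)−P(15)=5, so the shift is 5.

5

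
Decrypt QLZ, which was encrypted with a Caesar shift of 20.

Q(16): 16−20=-4≡22 → W
L(11): 11−20=-9≡17 → R
Z(25): 25−20=5 → F

WRF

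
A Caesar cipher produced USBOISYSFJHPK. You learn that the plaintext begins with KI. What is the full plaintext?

KIREYIOIVZXFA

From the crib: U(20)−K(10)=10, so the shift is 10.
Subtract 10 from each ciphertext letter:
U(20): 20−10=10 → K
S(18): 18−10=8 → I
B(1): 1−10=-9≡17 → R
O(14): 14−10=4 → E
I(8): 8−10=-2≡24 → Y
S(18): 18−10=8 → I
Y(24): 24−10=14 → O
S(18): 18−10=8 → I
F(5): 5−10=-5≡21 → V
J(9): 9−10=-1≡25 → Z
H(7): 7−10=-3≡23 → X
P(15): 15−10=5 → F
K(10): 10−10=0 → A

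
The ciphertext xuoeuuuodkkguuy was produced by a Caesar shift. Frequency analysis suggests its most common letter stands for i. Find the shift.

The most frequent ciphertext letter is u (appears 6 times).
u is position 20; i is position 8.
Shift = 12.

12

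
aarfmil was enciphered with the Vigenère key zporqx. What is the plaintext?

bldowlm

Repeat the key across the ciphertext: zporqxz
a(0)−z(25): -25≡1 → b
a(0)−p(15): -15≡11 → l
r(17)−o(14): 3 → d
f(5)−r(17): -12≡14 → o
m(12)−q(16): -4≡22 → w
i(8)−x(23): -15≡11 → l
l(11)−z(25): -14≡12 → m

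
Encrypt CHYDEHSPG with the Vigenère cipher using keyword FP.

Repeat the key across the message: FPFPFPFPF
C(2)+F(5): 7 → H
H(7)+P(15): 22 → W
Y(24)+F(5): 29≡3 → D
D(3)+P(15): 18 → S
E(4)+F(5): 9 → J
H(7)+P(15): 22 → W
S(18)+F(5): 23 → X
P(15)+P(15): 30≡4 → E
G(6)+F(5): 11 → L

HWDSJWXEL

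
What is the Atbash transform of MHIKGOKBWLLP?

NSRPTLPYDOOK

M(12) → N(13)
H(7) → S(18)
I(8) → R(17)
K(10) → P(15)
G(6) → T(19)
O(14) → L(11)
K(10) → P(15)
B(1) → Y(24)
W(22) → D(3)
L(11) → O(14)
L(11) → O(14)
P(15) → K(10)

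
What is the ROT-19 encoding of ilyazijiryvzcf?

i(8): 8+19=27≡1 → b
l(11): 11+19=30≡4 → e
y(24): 24+19=43≡17 → r
a(0): 0+19=19 → t
z(25): 25+19=44≡18 → s
i(8): 8+19=27≡1 → b
j(9): 9+19=28≡2 → c
i(8): 8+19=27≡1 → b
r(17): 17+19=36≡10 → k
y(24): 24+19=43≡17 → r
v(21): 21+19=40≡14 → o
z(25): 25+19=44≡18 → s
c(2): 2+19=21 → v
f(5): 5+19=24 → y

bertsbcbkrosvy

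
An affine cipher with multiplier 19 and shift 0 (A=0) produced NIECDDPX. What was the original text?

The inverse of 19 mod 26 is 11, since 19·11=209≡1. Apply D(y)=11·(y−0) mod 26:
N(13): 11·(13−0)=143≡13 → N
I(8): 11·(8−0)=88≡10 → K
E(4): 11·(4−0)=44≡18 → S
C(2): 11·(2−0)=22 → W
D(3): 11·(3−0)=33≡7 → H
D(3): 11·(3−0)=33≡7 → H
P(15): 11·(15−0)=165≡9 → J
X(23): 11·(23−0)=253≡19 → T

NKSWHHJT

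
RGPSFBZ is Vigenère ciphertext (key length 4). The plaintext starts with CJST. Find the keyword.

PXXZ

Subtract each crib letter from the matching ciphertext letter (mod 26):
R(17)−C(2)=15 → P
G(6)−J(9)=-3≡23 → X
P(15)−S(18)=-3≡23 → X
S(18)−T(19)=-1≡25 → Z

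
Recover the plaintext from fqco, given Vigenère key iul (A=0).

xwrg

Repeat the key across the ciphertext: iuli
f(5)−i(8): -3≡23 → x
q(16)−u(20): -4≡22 → w
c(2)−l(11): -9≡17 → r
o(14)−i(8): 6 → g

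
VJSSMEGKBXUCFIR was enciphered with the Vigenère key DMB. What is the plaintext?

SXRPADDYAUIBCWQ

Repeat the key across the ciphertext: DMBDMBDMBDMBDMB
V(21)−D(3): 18 → S
J(9)−M(12): -3≡23 → X
S(18)−B(1): 17 → R
S(18)−D(3): 15 → P
M(12)−M(12): 0 → A
E(4)−B(1): 3 → D
G(6)−D(3): 3 → D
K(10)−M(12): -2≡24 → Y
B(1)−B(1): 0 → A
X(23)−D(3): 20 → U
U(20)−M(12): 8 → I
C(2)−B(1): 1 → B
F(5)−D(3): 2 → C
I(8)−M(12): -4≡22 → W
R(17)−B(1): 16 → Q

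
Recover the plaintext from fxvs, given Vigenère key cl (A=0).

Repeat the key across the ciphertext: clcl
f(5)−c(2): 3 → d
x(23)−l(11): 12 → m
v(21)−c(2): 19 → t
s(18)−l(11): 7 → h

dmth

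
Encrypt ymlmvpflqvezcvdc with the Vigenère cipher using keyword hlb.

Repeat the key across the message: hlbhlbhlbhlbhlbh
y(24)+h(7): 31≡5 → f
m(12)+l(11): 23 → x
l(11)+b(1): 12 → m
m(12)+h(7): 19 → t
v(21)+l(11): 32≡6 → g
p(15)+b(1): 16 → q
f(5)+h(7): 12 → m
l(11)+l(11): 22 → w
q(16)+b(1): 17 → r
v(21)+h(7): 28≡2 → c
e(4)+l(11): 15 → p
z(25)+b(1): 26≡0 → a
c(2)+h(7): 9 → j
v(21)+l(11): 32≡6 → g
d(3)+b(1): 4 → e
c(2)+h(7): 9 → j

fxmtgqmwrcpajgej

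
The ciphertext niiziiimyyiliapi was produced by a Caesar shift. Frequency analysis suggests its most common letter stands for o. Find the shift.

The most frequent ciphertext letter is i (appears 8 times).
i is position 8; o is position 14.
Shift = -6≡20.

20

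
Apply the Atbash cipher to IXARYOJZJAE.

I(8) → R(17)
X(23) → C(2)
A(0) → Z(25)
R(17) → I(8)
Y(24) → B(1)
O(14) → L(11)
J(9) → Q(16)
Z(25) → A(0)
J(9) → Q(16)
A(0) → Z(25)
E(4) → V(21)

RCZIBLQAQZV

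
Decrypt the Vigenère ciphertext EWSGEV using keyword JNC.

Repeat the key across the ciphertext: JNCJNC
E(4)−J(9): -5≡21 → V
W(22)−N(13): 9 → J
S(18)−C(2): 16 → Q
G(6)−J(9): -3≡23 → X
E(4)−N(13): -9≡17 → R
V(21)−C(2): 19 → T

VJQXRT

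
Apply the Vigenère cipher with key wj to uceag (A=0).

Repeat the key across the message: wjwjw
u(20)+w(22): 42≡16 → q
c(2)+j(9): 11 → l
e(4)+w(22): 26≡0 → a
a(0)+j(9): 9 → j
g(6)+w(22): 28≡2 → c

qlajc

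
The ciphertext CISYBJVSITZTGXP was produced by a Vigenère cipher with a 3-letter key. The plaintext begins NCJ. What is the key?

Subtract each crib letter from the matching ciphertext letter (mod 26):
C(2)−N(13)=-11≡15 → P
I(8)−C(2)=6 → G
S(18)−J(9)=9 → J

PGJ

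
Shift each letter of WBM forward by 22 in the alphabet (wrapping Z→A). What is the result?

W(22): 22+22=44≡18 → S
B(1): 1+22=23 → X
M(12): 12+22=34≡8 → I

SXI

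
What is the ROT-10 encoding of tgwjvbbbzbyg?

t(19): 19+10=29≡3 → d
g(6): 6+10=16 → q
w(22): 22+10=32≡6 → g
j(9): 9+10=19 → t
v(21): 21+10=31≡5 → f
b(1): 1+10=11 → l
b(1): 1+10=11 → l
b(1): 1+10=11 → l
z(25): 25+10=35≡9 → j
b(1): 1+10=11 → l
y(24): 24+10=34≡8 → i
g(6): 6+10=16 → q

dqgtfllljliq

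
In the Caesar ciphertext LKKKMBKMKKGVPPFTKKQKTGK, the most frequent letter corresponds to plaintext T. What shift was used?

The most frequent ciphertext letter is K (appears 10 times).
K is position 10; T is position 19.
Shift = -9≡17.

17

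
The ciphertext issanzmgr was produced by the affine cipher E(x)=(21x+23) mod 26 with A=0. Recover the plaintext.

The inverse of 21 mod 26 is 5, since 21·5=105≡1. Apply D(y)=5·(y−23) mod 26:
i(8): 5·(8−23)=-75≡3 → d
s(18): 5·(18−23)=-25≡1 → b
s(18): 5·(18−23)=-25≡1 → b
a(0): 5·(0−23)=-115≡15 → p
n(13): 5·(13−23)=-50≡2 → c
z(25): 5·(25−23)=10 → k
m(12): 5·(12−23)=-55≡23 → x
g(6): 5·(6−23)=-85≡19 → t
r(17): 5·(17−23)=-30≡22 → w

dbbpckxtw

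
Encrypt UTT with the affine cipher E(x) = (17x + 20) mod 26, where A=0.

U(20): 17·20+20=360≡22 → W
T(19): 17·19+20=343≡5 → F
T(19): 17·19+20=343≡5 → F

WFF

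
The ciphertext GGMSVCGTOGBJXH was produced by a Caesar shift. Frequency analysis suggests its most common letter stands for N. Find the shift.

19

The most frequent ciphertext letter is G (appears 4 times).
G is position 6; N is position 13.
Shift = -7≡19.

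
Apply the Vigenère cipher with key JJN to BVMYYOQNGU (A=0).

Repeat the key across the message: JJNJJNJJNJ
B(1)+J(9): 10 → K
V(21)+J(9): 30≡4 → E
M(12)+N(13): 25 → Z
Y(24)+J(9): 33≡7 → H
Y(24)+J(9): 33≡7 → H
O(14)+N(13): 27≡1 → B
Q(16)+J(9): 25 → Z
N(13)+J(9): 22 → W
G(6)+N(13): 19 → T
U(20)+J(9): 29≡3 → D

KEZHHBZWTD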